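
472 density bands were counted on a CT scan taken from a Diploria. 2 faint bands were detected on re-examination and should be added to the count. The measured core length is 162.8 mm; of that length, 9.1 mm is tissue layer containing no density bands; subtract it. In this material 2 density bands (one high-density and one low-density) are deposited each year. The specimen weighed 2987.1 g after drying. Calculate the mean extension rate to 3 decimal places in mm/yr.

0.649 mm/yr

True density band count = 472 + 2 = 474.
474 density bands at 2 per year is 474 / 2 = 237 years.
The growth record spans 162.8 − 9.1 = 153.7 mm.
Extension rate ≈ 153.7 / 237 = 0.649 mm/yr.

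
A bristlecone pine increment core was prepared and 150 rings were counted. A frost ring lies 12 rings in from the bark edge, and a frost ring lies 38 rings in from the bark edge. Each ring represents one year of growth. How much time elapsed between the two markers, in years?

Separation: 38 − 12 = 26 rings.
That is 26 years at one ring per year.

26 years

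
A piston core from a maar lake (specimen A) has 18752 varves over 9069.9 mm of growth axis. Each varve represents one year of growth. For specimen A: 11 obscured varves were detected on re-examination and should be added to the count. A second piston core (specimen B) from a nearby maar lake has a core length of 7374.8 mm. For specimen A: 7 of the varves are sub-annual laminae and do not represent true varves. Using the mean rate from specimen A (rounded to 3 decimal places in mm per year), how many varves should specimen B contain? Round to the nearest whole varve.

15237 varves

Specimen A: true varve count = 18752 − 7 + 11 = 18756.
A: Mean rate = 9069.9 mm / 18756 years ≈ 0.484 mm per year.
For B, 7374.8 / 0.484 = 15237.19 years ≈ 15237 varves.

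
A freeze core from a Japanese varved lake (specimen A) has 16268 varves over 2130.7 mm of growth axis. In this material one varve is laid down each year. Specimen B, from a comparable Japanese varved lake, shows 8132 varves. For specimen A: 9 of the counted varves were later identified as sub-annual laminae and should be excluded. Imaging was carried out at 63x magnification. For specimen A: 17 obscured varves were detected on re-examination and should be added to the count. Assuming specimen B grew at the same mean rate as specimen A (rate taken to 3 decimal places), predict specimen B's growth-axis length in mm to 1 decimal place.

1065.3 mm

Specimen A: adjusted count: 16268 − 9 + 17 = 16276 varves.
A: Mean rate = 2130.7 mm / 16276 years ≈ 0.131 mm per year.
For B, 0.131 mm/year × 8132 years = 1065.3 mm.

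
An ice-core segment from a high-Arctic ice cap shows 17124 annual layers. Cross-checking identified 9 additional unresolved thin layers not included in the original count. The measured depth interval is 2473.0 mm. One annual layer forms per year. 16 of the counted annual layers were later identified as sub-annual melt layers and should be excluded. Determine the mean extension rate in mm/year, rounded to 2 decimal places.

0.14 mm/year

True annual layer count = 17124 − 16 + 9 = 17117.
2473.0 mm over 17117 years gives 2473.0 / 17117 ≈ 0.14 mm/year.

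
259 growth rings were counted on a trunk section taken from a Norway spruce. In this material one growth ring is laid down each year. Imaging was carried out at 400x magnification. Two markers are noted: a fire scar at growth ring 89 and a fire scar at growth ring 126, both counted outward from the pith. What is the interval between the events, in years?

37 yr

The two markers are separated by 126 − 89 = 37 growth rings.
That is 37 years at one growth ring per year.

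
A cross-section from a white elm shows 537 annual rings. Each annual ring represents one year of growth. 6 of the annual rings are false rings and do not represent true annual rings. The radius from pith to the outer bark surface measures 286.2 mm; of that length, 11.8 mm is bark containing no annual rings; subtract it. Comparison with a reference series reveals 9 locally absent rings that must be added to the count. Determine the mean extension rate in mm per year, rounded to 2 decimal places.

0.51 mm per year

True annual ring count = 537 − 6 + 9 = 540.
The growth record spans 286.2 − 11.8 = 274.4 mm.
Extension rate ≈ 274.4 / 540 = 0.51 mm per year.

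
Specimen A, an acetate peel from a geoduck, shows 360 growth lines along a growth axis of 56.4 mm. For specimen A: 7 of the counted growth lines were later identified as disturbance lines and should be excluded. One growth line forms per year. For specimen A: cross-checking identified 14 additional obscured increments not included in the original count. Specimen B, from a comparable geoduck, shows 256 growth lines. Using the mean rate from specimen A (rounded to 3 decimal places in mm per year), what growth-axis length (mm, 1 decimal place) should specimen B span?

Specimen A: after corrections the count is 360 − 7 + 14 = 367 growth lines.
A: Extension rate ≈ 56.4 / 367 = 0.154 mm/year.
Length of B = 0.154 × 256 = 39.4 mm.

39.4 mm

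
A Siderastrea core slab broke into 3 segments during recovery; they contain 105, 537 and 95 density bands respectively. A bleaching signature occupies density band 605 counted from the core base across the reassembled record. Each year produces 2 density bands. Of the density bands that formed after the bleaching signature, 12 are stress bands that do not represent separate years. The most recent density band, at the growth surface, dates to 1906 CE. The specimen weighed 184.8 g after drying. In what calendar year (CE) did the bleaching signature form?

Total density bands = 105 + 537 + 95 = 737.
737 − 605 = 132 density bands lie beyond the bleaching signature toward the growth surface.
Removing the 12 false density bands leaves 132 − 12 = 120 true density bands beyond the bleaching signature.
With 2 density bands per year, 120 / 2 = 60 years.
Counting back 60 years from 1906 CE places the bleaching signature in 1906 − 60 = 1846 CE.

1846 CE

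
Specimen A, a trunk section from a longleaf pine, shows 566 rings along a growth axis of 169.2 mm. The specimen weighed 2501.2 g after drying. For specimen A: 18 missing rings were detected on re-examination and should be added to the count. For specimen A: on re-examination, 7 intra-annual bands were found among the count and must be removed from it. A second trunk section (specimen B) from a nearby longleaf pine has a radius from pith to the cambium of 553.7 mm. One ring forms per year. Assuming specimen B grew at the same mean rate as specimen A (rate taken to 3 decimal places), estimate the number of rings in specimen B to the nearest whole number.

1890 rings

Specimen A: after corrections the count is 566 − 7 + 18 = 577 rings.
A: Mean rate = 169.2 mm / 577 years ≈ 0.293 mm per year.
Specimen B: 553.7 mm / 0.293 mm per year = 1889.76 years ≈ 1890 rings.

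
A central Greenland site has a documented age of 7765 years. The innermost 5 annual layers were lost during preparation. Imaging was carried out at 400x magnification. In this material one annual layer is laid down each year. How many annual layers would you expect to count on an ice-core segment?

7760 annual layers

At one annual layer per year, 7765 years correspond to 7765 annual layers.
7765 − 5 missed = 7760 annual layers expected in the prepared section.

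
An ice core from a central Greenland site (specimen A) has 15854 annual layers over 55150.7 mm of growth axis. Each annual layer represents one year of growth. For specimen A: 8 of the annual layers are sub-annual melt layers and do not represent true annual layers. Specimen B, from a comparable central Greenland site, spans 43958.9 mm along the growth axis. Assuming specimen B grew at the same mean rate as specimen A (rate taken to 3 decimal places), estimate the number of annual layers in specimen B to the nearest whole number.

Specimen A: correcting the raw count gives 15854 − 8 = 15846 true annual layers.
A: 55150.7 mm over 15846 years gives 55150.7 / 15846 ≈ 3.480 mm/year.
For B, 43958.9 / 3.480 = 12631.87 years ≈ 12632 annual layers.

12632 annual layers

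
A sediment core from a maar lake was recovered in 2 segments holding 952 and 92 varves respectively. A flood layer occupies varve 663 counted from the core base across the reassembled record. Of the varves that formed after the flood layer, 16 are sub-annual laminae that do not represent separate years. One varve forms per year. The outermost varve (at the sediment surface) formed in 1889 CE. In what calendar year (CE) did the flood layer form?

1524 CE

Total varves = 952 + 92 = 1044.
The flood layer sits at varve 663 from the core base, so 1044 − 663 = 381 varves formed after it.
Excluding 16 false varves: 381 − 16 = 365.
Counting back 365 years from 1889 CE places the flood layer in 1889 − 365 = 1524 CE.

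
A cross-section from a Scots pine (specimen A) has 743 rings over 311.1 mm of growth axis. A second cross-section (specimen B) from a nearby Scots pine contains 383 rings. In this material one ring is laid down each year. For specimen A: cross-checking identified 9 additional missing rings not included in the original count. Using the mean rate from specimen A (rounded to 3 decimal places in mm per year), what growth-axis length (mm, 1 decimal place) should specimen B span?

158.6 mm

Specimen A: correcting the raw count gives 743 + 9 = 752 true rings.
A: 311.1 mm over 752 years gives 311.1 / 752 ≈ 0.414 mm/yr.
B's length ≈ 0.414 × 383 = 158.6 mm.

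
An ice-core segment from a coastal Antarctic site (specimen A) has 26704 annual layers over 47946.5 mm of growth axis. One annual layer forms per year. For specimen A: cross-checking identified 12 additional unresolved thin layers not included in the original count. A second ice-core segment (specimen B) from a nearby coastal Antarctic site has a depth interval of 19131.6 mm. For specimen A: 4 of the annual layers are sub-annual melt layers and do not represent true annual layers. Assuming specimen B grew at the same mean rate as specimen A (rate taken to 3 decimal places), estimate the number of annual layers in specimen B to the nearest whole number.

10658 annual layers

Specimen A: correcting the raw count gives 26704 − 4 + 12 = 26712 true annual layers.
A: 47946.5 mm over 26712 years gives 47946.5 / 26712 ≈ 1.795 mm per year.
B spans 19131.6 / 1.795 = 10658.27 years ≈ 10658 annual layers.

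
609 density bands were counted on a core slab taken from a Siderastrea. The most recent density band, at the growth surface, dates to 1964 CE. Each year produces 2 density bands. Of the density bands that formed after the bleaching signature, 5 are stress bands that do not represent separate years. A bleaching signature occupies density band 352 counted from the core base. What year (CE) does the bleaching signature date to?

Between density band 352 and the growth surface there are 609 − 352 = 257 density bands.
257 − 5 false = 252 true density bands after the bleaching signature.
252 density bands at 2 per year is 252 / 2 = 126 years.
Counting back 126 years from 1964 CE places the bleaching signature in 1964 − 126 = 1838 CE.

1838 CE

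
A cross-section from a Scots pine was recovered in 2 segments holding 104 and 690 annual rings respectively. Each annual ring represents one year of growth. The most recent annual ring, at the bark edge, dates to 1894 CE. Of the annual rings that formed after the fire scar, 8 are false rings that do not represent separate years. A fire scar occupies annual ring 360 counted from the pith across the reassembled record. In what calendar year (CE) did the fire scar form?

1468 CE

Total annual rings = 104 + 690 = 794.
794 − 360 = 434 annual rings lie beyond the fire scar toward the bark edge.
Excluding 8 false annual rings: 434 − 8 = 426.
1894 − 426 = 1468 CE.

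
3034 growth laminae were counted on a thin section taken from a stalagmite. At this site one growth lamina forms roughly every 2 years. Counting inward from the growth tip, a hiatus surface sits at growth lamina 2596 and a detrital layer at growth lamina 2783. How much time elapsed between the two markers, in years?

374 years

The two markers are separated by 2783 − 2596 = 187 growth laminae.
At 2 years per growth lamina, 187 × 2 = 374 years.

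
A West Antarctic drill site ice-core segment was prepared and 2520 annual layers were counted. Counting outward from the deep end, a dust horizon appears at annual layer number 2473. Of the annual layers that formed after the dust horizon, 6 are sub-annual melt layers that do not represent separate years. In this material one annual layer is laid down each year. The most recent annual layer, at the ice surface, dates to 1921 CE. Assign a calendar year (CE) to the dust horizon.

1880 CE

The dust horizon sits at annual layer 2473 from the deep end, so 2520 − 2473 = 47 annual layers formed after it.
47 − 6 false = 41 true annual layers after the dust horizon.
Counting back 41 years from 1921 CE places the dust horizon in 1921 − 41 = 1880 CE.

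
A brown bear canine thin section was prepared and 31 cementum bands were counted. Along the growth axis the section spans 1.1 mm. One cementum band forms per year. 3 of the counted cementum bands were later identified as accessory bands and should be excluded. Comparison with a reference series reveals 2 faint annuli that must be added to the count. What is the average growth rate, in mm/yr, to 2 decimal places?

Correcting the raw count gives 31 − 3 + 2 = 30 true cementum bands.
Extension rate ≈ 1.1 / 30 = 0.04 mm/yr.

0.04 mm/yr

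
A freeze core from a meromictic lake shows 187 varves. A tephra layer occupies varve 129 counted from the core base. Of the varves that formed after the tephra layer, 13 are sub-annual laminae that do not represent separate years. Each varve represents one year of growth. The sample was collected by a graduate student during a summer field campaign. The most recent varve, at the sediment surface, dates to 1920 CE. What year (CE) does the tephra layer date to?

The tephra layer sits at varve 129 from the core base, so 187 − 129 = 58 varves formed after it.
Removing the 13 false varves leaves 58 − 13 = 45 true varves beyond the tephra layer.
The varve at the sediment surface is 1920 CE, so the tephra layer dates to 1920 − 45 = 1875 CE.

1875 CE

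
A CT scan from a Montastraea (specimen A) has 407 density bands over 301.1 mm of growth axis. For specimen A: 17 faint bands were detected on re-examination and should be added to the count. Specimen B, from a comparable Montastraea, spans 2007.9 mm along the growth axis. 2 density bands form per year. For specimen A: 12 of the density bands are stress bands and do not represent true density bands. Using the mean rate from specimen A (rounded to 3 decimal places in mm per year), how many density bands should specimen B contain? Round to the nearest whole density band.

2747 density bands

Specimen A: after corrections the count is 407 − 12 + 17 = 412 density bands.
Specimen A: dividing by 2 density bands per year: 412 / 2 = 206 years.
A: Extension rate ≈ 301.1 / 206 = 1.462 mm/yr.
For B, 2007.9 / 1.462 = 1373.39 years; at 2 density bands per year that is 1373.39 × 2 ≈ 2747 density bands.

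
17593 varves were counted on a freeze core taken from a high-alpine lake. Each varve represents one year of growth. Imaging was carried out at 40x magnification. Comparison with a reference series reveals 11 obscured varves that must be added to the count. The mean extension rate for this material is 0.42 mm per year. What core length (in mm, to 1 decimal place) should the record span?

7393.7 mm

Adjusted count: 17593 + 11 = 17604 varves.
Predicted length = 0.42 mm/year × 17604 years = 7393.7 mm.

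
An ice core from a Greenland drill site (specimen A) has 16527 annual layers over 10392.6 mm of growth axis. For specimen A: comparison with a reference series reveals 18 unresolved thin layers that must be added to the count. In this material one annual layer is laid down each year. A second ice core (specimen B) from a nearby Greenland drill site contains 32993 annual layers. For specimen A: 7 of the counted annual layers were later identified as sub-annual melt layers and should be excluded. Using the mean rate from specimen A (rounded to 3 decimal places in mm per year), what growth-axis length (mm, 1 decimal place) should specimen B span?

Specimen A: correcting the raw count gives 16527 − 7 + 18 = 16538 true annual layers.
A: Mean rate = 10392.6 mm / 16538 years ≈ 0.628 mm/year.
For B, 0.628 mm/year × 32993 years = 20719.6 mm.

20719.6 mm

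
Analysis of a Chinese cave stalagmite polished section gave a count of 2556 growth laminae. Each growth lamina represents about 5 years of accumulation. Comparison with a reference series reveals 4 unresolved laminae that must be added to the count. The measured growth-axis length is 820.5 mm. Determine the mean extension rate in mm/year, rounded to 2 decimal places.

0.06 mm/year

True growth lamina count = 2556 + 4 = 2560.
At 5 years per growth lamina, 2560 × 5 = 12800 years.
Mean rate = 820.5 mm / 12800 years ≈ 0.06 mm/year.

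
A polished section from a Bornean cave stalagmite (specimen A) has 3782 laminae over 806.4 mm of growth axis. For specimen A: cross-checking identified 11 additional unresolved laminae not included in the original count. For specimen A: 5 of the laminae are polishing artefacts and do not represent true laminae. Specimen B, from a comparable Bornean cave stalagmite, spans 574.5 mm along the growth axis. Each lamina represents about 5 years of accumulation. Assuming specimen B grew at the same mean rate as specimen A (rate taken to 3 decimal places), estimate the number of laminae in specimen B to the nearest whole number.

Specimen A: correcting the raw count gives 3782 − 5 + 11 = 3788 true laminae.
Specimen A: at 5 years per lamina, 3788 × 5 = 18940 years.
A: Extension rate ≈ 806.4 / 18940 = 0.043 mm/year.
Specimen B: 574.5 mm / 0.043 mm per year = 13360.47 years; at 5 years per lamina that is 13360.47 / 5 ≈ 2672 laminae.

2672 laminae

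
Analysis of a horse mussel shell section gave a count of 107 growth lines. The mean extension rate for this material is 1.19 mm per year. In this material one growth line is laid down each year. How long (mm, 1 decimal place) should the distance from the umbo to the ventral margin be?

107 years of growth are recorded.
107 years at 1.19 mm/year gives 1.19 × 107 = 127.3 mm.

127.3 mm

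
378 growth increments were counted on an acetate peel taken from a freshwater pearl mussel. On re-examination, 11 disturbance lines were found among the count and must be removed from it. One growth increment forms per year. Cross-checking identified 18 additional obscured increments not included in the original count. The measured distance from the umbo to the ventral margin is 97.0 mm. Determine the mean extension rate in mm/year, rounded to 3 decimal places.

0.252 mm/year

Adjusted count: 378 − 11 + 18 = 385 growth increments.
97.0 mm over 385 years gives 97.0 / 385 ≈ 0.252 mm/year.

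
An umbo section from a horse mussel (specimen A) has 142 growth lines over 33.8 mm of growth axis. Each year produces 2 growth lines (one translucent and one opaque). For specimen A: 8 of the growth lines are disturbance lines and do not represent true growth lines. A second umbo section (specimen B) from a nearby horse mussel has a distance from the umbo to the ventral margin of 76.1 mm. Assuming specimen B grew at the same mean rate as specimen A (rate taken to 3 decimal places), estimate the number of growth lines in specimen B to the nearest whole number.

302 growth lines

Specimen A: true growth line count = 142 − 8 = 134.
Specimen A: dividing by 2 growth lines per year: 134 / 2 = 67 years.
A: Mean rate = 33.8 mm / 67 years ≈ 0.504 mm/yr.
Specimen B: 76.1 mm / 0.504 mm per year = 150.99 years; at 2 growth lines per year that is 150.99 × 2 ≈ 302 growth lines.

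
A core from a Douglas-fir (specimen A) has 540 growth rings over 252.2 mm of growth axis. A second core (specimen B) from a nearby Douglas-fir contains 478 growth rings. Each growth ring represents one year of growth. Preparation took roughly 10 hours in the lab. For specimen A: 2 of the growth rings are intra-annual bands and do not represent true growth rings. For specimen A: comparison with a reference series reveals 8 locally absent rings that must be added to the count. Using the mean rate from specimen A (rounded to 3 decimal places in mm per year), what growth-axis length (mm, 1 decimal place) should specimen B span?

220.8 mm

Specimen A: true growth ring count = 540 − 2 + 8 = 546.
A: Extension rate ≈ 252.2 / 546 = 0.462 mm per year.
Length of B = 0.462 × 478 = 220.8 mm.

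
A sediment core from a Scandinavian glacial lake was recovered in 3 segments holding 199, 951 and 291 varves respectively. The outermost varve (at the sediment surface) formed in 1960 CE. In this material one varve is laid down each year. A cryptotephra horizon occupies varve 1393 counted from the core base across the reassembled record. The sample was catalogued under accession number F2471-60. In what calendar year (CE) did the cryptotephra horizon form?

Total varves = 199 + 951 + 291 = 1441.
The cryptotephra horizon sits at varve 1393 from the core base, so 1441 − 1393 = 48 varves formed after it.
1960 − 48 = 1912 CE.

1912 CE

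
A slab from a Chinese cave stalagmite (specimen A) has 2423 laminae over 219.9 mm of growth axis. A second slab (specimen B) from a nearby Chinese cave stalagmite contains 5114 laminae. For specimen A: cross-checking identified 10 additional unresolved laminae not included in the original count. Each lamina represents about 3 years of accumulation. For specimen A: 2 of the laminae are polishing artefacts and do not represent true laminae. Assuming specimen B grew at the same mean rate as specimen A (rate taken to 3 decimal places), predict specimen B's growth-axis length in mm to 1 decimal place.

460.3 mm

Specimen A: true lamina count = 2423 − 2 + 10 = 2431.
Specimen A: 2431 laminae at 3 years each span 2431 × 3 = 7293 years.
A: Extension rate ≈ 219.9 / 7293 = 0.030 mm per year.
Specimen B: 5114 laminae at 3 years each span 5114 × 3 = 15342 years. B's length ≈ 0.030 × 15342 = 460.3 mm.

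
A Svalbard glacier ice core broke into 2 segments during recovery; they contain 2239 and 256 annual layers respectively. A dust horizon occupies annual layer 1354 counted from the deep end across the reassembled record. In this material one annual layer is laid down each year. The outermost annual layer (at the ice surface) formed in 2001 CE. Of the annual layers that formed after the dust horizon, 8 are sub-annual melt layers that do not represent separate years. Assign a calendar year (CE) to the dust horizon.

Total annual layers = 2239 + 256 = 2495.
2495 − 1354 = 1141 annual layers lie beyond the dust horizon toward the ice surface.
Removing the 8 false annual layers leaves 1141 − 8 = 1133 true annual layers beyond the dust horizon.
The annual layer at the ice surface is 2001 CE, so the dust horizon dates to 2001 − 1133 = 868 CE.

868 CE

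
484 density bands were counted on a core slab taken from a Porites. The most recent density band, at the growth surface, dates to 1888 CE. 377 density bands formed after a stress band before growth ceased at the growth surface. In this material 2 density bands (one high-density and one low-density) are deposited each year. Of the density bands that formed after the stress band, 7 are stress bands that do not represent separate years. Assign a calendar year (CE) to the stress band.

1703 CE

There are 377 density bands younger than the stress band.
Excluding 7 false density bands: 377 − 7 = 370.
370 density bands at 2 per year is 370 / 2 = 185 years.
The density band at the growth surface is 1888 CE, so the stress band dates to 1888 − 185 = 1703 CE.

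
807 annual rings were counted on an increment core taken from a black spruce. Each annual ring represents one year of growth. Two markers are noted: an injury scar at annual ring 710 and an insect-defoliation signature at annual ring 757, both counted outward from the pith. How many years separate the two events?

47 years

The two markers are separated by 757 − 710 = 47 annual rings.
That is 47 years at one annual ring per year.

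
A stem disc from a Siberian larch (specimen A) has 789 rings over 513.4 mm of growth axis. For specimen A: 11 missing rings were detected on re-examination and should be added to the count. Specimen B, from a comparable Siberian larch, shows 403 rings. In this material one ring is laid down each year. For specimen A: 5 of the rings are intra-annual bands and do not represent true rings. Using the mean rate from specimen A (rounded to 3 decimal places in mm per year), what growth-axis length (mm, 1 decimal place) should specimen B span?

260.3 mm

Specimen A: correcting the raw count gives 789 − 5 + 11 = 795 true rings.
A: 513.4 mm over 795 years gives 513.4 / 795 ≈ 0.646 mm/year.
For B, 0.646 mm/year × 403 years = 260.3 mm.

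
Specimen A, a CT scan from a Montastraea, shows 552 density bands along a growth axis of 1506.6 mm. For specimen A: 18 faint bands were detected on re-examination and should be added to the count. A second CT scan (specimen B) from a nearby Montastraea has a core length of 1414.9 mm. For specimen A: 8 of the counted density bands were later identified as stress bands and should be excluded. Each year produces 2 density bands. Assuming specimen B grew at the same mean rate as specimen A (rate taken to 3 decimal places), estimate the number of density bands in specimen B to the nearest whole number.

Specimen A: correcting the raw count gives 552 − 8 + 18 = 562 true density bands.
Specimen A: dividing by 2 density bands per year: 562 / 2 = 281 years.
A: 1506.6 mm over 281 years gives 1506.6 / 281 ≈ 5.362 mm per year.
For B, 1414.9 / 5.362 = 263.88 years; at 2 density bands per year that is 263.88 × 2 ≈ 528 density bands.

528 density bands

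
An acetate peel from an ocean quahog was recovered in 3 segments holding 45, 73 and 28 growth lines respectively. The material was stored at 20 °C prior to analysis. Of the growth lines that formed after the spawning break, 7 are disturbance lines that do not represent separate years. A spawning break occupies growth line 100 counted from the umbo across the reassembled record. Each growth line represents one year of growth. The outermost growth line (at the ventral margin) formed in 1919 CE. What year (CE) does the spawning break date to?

1880 CE

Total growth lines = 45 + 73 + 28 = 146.
146 − 100 = 46 growth lines lie beyond the spawning break toward the ventral margin.
46 − 7 false = 39 true growth lines after the spawning break.
Counting back 39 years from 1919 CE places the spawning break in 1919 − 39 = 1880 CE.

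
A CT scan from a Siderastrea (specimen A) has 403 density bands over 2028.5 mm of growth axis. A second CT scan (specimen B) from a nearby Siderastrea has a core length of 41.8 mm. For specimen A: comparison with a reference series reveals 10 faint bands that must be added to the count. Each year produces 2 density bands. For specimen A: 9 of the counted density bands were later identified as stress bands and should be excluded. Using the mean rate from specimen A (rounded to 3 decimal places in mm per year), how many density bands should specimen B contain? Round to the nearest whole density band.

8 density bands

Specimen A: correcting the raw count gives 403 − 9 + 10 = 404 true density bands.
Specimen A: 404 density bands at 2 per year is 404 / 2 = 202 years.
A: Mean rate = 2028.5 mm / 202 years ≈ 10.042 mm per year.
Specimen B: 41.8 mm / 10.042 mm per year = 4.16 years; at 2 density bands per year that is 4.16 × 2 ≈ 8 density bands.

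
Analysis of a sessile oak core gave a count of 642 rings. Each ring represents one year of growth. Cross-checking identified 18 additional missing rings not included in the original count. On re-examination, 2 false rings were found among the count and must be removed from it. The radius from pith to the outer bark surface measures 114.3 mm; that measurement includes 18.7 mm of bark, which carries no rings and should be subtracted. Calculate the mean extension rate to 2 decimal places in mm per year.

True ring count = 642 − 2 + 18 = 658.
The growth record spans 114.3 − 18.7 = 95.6 mm.
Extension rate ≈ 95.6 / 658 = 0.15 mm per year.

0.15 mm per year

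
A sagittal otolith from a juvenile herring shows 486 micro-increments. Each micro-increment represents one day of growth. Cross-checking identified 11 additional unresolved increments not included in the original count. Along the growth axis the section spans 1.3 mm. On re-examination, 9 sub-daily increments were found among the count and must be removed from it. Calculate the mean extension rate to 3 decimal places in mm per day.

0.003 mm per day

Correcting the raw count gives 486 − 9 + 11 = 488 true micro-increments.
1.3 mm over 488 days gives 1.3 / 488 ≈ 0.003 mm per day.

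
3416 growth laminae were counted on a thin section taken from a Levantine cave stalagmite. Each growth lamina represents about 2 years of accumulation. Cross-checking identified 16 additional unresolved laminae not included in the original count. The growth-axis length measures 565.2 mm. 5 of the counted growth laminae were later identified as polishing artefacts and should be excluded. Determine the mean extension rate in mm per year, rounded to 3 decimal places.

True growth lamina count = 3416 − 5 + 16 = 3427.
3427 growth laminae at 2 years each span 3427 × 2 = 6854 years.
565.2 mm over 6854 years gives 565.2 / 6854 ≈ 0.082 mm per year.

0.082 mm per year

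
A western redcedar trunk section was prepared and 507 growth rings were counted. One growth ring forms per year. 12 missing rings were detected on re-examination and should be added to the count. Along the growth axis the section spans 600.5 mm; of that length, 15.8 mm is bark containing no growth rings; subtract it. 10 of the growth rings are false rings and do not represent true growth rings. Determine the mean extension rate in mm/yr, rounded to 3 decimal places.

1.149 mm/yr

After corrections the count is 507 − 10 + 12 = 509 growth rings.
Removing the 15.8 mm offcut leaves 600.5 − 15.8 = 584.7 mm.
Mean rate = 584.7 mm / 509 years ≈ 1.149 mm/yr.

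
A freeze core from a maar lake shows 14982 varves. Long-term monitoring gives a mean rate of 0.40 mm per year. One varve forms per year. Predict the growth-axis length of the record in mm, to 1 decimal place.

5992.8 mm

14982 years of growth are recorded.
Length ≈ 0.40 × 14982 = 5992.8 mm.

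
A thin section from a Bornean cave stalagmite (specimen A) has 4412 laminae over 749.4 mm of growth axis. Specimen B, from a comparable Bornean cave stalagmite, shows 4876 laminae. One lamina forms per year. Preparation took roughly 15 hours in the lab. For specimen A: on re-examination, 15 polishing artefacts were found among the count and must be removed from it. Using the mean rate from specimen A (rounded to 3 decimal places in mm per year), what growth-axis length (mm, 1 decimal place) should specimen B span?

Specimen A: true lamina count = 4412 − 15 = 4397.
A: Mean rate = 749.4 mm / 4397 years ≈ 0.170 mm per year.
For B, 0.170 mm/year × 4876 years = 828.9 mm.

828.9 mm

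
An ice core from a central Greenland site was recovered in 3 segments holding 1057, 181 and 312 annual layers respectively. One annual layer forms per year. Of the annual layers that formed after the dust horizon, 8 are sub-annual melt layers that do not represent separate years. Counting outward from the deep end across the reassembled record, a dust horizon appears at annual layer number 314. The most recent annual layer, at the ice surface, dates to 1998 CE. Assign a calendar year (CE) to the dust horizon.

Total annual layers = 1057 + 181 + 312 = 1550.
1550 − 314 = 1236 annual layers lie beyond the dust horizon toward the ice surface.
Excluding 8 false annual layers: 1236 − 8 = 1228.
1998 − 1228 = 770 CE.

770 CE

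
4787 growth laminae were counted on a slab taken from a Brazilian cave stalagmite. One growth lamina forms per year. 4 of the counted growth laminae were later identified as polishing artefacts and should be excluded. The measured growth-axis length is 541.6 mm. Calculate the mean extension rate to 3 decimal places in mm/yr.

Adjusted count: 4787 − 4 = 4783 growth laminae.
541.6 mm over 4783 years gives 541.6 / 4783 ≈ 0.113 mm/yr.

0.113 mm/yr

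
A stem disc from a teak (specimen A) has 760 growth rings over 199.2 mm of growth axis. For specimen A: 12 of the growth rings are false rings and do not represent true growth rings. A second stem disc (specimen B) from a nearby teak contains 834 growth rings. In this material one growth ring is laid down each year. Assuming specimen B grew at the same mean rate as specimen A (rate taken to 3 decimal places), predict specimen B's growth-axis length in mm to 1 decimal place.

Specimen A: true growth ring count = 760 − 12 = 748.
A: Extension rate ≈ 199.2 / 748 = 0.266 mm/yr.
For B, 0.266 mm/year × 834 years = 221.8 mm.

221.8 mm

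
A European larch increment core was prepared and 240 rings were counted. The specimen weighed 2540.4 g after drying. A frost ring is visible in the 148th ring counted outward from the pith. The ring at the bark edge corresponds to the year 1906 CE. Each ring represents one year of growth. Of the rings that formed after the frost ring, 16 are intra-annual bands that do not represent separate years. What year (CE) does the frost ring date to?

240 − 148 = 92 rings lie beyond the frost ring toward the bark edge.
Excluding 16 false rings: 92 − 16 = 76.
The ring at the bark edge is 1906 CE, so the frost ring dates to 1906 − 76 = 1830 CE.

1830 CE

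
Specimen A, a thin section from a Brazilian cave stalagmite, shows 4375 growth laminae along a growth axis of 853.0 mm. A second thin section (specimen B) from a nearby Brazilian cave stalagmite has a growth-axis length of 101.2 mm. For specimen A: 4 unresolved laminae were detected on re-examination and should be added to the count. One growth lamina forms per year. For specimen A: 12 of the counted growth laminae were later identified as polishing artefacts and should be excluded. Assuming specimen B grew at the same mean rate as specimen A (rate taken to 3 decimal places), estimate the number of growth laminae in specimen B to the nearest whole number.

Specimen A: correcting the raw count gives 4375 − 12 + 4 = 4367 true growth laminae.
A: Mean rate = 853.0 mm / 4367 years ≈ 0.195 mm/yr.
Specimen B: 101.2 mm / 0.195 mm per year = 518.97 years ≈ 519 growth laminae.

519 growth laminae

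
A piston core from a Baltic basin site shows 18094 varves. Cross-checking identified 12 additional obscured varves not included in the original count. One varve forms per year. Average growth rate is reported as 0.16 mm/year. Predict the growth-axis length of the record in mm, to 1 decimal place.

2897.0 mm

After corrections the count is 18094 + 12 = 18106 varves.
Length ≈ 0.16 × 18106 = 2897.0 mm.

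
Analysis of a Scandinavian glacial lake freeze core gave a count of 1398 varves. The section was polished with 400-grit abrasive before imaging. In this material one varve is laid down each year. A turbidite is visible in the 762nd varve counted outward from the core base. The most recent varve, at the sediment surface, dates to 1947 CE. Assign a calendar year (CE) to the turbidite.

1311 CE

The turbidite sits at varve 762 from the core base, so 1398 − 762 = 636 varves formed after it.
1947 − 636 = 1311 CE.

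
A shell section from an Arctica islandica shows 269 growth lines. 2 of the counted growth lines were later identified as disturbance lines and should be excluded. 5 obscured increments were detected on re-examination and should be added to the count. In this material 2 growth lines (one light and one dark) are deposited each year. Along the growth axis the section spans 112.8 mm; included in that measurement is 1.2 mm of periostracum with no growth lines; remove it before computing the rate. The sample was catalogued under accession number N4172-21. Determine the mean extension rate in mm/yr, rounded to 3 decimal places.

0.821 mm/yr

Correcting the raw count gives 269 − 2 + 5 = 272 true growth lines.
With 2 growth lines per year, 272 / 2 = 136 years.
The growth record spans 112.8 − 1.2 = 111.6 mm.
Mean rate = 111.6 mm / 136 years ≈ 0.821 mm/yr.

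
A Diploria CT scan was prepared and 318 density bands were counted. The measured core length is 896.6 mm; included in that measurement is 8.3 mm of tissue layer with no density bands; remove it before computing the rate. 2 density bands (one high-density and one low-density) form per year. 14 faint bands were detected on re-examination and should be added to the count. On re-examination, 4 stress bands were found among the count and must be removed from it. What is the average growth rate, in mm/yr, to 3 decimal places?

5.416 mm/yr

True density band count = 318 − 4 + 14 = 328.
With 2 density bands per year, 328 / 2 = 164 years.
Removing the 8.3 mm offcut leaves 896.6 − 8.3 = 888.3 mm.
888.3 mm over 164 years gives 888.3 / 164 ≈ 5.416 mm/yr.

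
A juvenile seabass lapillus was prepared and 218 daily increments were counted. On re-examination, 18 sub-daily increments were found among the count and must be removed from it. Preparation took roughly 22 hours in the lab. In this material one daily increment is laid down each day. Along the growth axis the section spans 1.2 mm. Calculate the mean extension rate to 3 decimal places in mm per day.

0.006 mm per day

Adjusted count: 218 − 18 = 200 daily increments.
Extension rate ≈ 1.2 / 200 = 0.006 mm per day.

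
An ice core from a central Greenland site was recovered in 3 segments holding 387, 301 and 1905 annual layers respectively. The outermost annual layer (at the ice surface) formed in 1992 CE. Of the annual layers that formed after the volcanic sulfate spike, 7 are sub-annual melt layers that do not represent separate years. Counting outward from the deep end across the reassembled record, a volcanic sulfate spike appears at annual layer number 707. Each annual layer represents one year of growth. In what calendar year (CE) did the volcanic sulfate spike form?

Total annual layers = 387 + 301 + 1905 = 2593.
2593 − 707 = 1886 annual layers lie beyond the volcanic sulfate spike toward the ice surface.
1886 − 7 false = 1879 true annual layers after the volcanic sulfate spike.
Counting back 1879 years from 1992 CE places the volcanic sulfate spike in 1992 − 1879 = 113 CE.

113 CE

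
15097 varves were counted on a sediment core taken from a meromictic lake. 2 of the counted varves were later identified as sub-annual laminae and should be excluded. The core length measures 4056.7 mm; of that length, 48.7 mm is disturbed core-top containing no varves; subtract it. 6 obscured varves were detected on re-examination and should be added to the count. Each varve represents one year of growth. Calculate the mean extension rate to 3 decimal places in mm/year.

0.265 mm/year

True varve count = 15097 − 2 + 6 = 15101.
Net length = 4056.7 − 48.7 = 4008.0 mm.
4008.0 mm over 15101 years gives 4008.0 / 15101 ≈ 0.265 mm/year.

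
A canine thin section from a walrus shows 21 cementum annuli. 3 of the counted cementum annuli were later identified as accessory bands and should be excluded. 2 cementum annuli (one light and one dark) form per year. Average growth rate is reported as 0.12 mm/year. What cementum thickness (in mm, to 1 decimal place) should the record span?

Correcting the raw count gives 21 − 3 = 18 true cementum annuli.
18 cementum annuli at 2 per year is 18 / 2 = 9 years.
Length ≈ 0.12 × 9 = 1.1 mm.

1.1 mm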